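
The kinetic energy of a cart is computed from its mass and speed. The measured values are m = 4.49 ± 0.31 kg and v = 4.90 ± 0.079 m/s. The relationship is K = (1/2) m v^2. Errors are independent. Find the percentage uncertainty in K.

Each factor contributes (exponent × relative error)² to (δK/K)²:
  (1·δm/m)² = (1×0.0690)² = 0.00477;  (2·δv/v)² = (2×0.0161)² = 0.00104
δK/K = √(0.00581) = 0.0762

7.62%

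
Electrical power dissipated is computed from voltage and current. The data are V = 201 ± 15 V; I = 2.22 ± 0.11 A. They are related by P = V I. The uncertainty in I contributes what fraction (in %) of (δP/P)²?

30.6%

(δP/P)² = (1·δV/V)² + (1·δI/I)²
  V term: (1×0.0746)² = 0.00557
  I term: (1×0.0495)² = 0.00246
Total = 0.00802. Share from I = 0.00246/0.00802 = 0.306.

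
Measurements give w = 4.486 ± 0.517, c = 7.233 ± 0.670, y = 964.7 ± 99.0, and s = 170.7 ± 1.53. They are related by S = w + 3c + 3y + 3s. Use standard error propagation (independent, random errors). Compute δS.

297

Sums and differences: (δS)² = Σ (cᵢ δxᵢ)².
  (δw)² = 0.267;  (3·δc)² = 4.04;  (3·δy)² = 88200;  (3·δs)² = 21.1
δS = √(88200) = 297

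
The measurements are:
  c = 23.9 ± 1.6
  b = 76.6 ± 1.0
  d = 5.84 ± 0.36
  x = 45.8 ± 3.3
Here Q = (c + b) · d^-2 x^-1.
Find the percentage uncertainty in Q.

Let u = c + b = 100. δu = √(δc² + δb²) = √(2.56 + 1.00) = 1.89, so δu/u = 0.0188.
Q is then a monomial in u, d, x:
δQ/Q = √((δu/u)² + (-2·δd/d)² + (-1·δx/x)²) = √(0.000352 + 0.0152 + 0.00519) = 0.144

14.4%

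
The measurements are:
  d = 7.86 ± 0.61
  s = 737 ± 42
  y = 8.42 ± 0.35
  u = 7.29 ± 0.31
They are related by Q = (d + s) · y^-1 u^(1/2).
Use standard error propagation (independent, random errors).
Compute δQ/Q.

0.0732

Let w = d + s = 745. δw = √(δd² + δs²) = √(0.372 + 1760) = 42.0, so δw/w = 0.0564.
Q is then a monomial in w, y, u:
δQ/Q = √((δw/w)² + (-1·δy/y)² + (½·δu/u)²) = √(0.00318 + 0.00173 + 0.000452) = 0.0732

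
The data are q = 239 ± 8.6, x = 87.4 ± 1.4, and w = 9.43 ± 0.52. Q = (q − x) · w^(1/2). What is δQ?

Let u = q − x = 152. δu = √(δq² + δx²) = √(74.0 + 1.96) = 8.71, so δu/u = 0.0575.
Q is then a monomial in u, w:
δQ/Q = √((δu/u)² + (½·δw/w)²) = √(0.00330 + 0.000760) = 0.0637
Q = 466, so δQ = 0.0637 × 466 = 29.7.

29.7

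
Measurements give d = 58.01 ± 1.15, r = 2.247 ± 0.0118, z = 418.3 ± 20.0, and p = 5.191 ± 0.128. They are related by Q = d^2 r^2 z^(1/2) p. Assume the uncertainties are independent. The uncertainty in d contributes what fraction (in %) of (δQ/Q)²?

(δQ/Q)² = (2·δd/d)² + (2·δr/r)² + (½·δz/z)² + (1·δp/p)²
  d term: (2×0.0198)² = 0.00157
  r term: (2×0.00525)² = 0.000110
  z term: (0.5×0.0478)² = 0.000572
  p term: (1×0.0247)² = 0.000608
Total = 0.00286. Share from d = 0.00157/0.00286 = 0.549.

54.9%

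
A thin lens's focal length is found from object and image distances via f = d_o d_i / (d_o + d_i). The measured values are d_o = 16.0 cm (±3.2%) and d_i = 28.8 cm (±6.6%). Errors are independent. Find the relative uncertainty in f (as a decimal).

0.0313

∂f/∂d_o = (d_i/(d_o+d_i))² = 0.413;  ∂f/∂d_i = (d_o/(d_o+d_i))² = 0.128
δf = √((∂f/∂d_o · δd_o)² + (∂f/∂d_i · δd_i)²) = √(0.0448 + 0.0588) = 0.322 cm
f = 10.3 cm, so δf/f = 0.322/10.3 = 0.0313.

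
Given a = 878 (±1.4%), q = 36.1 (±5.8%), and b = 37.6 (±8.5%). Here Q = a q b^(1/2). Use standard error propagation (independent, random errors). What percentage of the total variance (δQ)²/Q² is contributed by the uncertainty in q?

62.7%

(δQ/Q)² = (1·δa/a)² + (1·δq/q)² + (½·δb/b)²
  a term: (1×0.0140)² = 0.000196
  q term: (1×0.0580)² = 0.00336
  b term: (0.5×0.0850)² = 0.00181
Total = 0.00537. Share from q = 0.00336/0.00537 = 0.627.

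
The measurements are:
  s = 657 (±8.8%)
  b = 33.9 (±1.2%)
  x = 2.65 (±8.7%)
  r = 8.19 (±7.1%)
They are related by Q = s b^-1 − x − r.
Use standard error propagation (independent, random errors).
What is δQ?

Let p = s·b^-1 = 19.4. δp/p = √((1·δs/s)² + (-1·δb/b)²) = √(0.00774 + 0.000144) = 0.0888, so δp = 1.72.
Q = p − x − r: δQ = √(δp² + δx² + δr²) = √(2.96 + 0.0532 + 0.338) = 1.83

1.83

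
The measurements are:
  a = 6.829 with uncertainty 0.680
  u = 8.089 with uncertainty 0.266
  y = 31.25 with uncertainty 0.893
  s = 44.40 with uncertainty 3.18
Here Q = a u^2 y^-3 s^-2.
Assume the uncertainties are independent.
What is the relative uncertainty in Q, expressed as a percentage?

Q is a product of powers, so relative uncertainties combine in quadrature:
  (1·δa/a)² = (1×0.0996)² = 0.00992;  (2·δu/u)² = (2×0.0329)² = 0.00433;  (-3·δy/y)² = (-3×0.0286)² = 0.00735;  (-2·δs/s)² = (-2×0.0716)² = 0.0205
δQ/Q = √(0.0421) = 0.205

20.5%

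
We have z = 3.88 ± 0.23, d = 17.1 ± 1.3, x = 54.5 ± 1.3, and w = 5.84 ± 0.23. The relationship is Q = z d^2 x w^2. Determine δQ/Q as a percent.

For a monomial Q ∝ z, d^2, x, w^2, fractional errors add in quadrature:
  (1·δz/z)² = (1×0.0593)² = 0.00351;  (2·δd/d)² = (2×0.0760)² = 0.0231;  (1·δx/x)² = (1×0.0239)² = 0.000569;  (2·δw/w)² = (2×0.0394)² = 0.00620
δQ/Q = √(0.0334) = 0.183

18.3%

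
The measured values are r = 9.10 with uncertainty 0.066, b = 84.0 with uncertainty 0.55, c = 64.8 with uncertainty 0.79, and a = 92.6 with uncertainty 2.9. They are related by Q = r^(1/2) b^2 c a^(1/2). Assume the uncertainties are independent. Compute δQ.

3.19e+05

Relative error in a monomial: (δQ/Q)² = Σ (nᵢ · δxᵢ/xᵢ)².
  (½·δr/r)² = (0.5×0.00725)² = 1.32e-05;  (2·δb/b)² = (2×0.00655)² = 0.000171;  (1·δc/c)² = (1×0.0122)² = 0.000149;  (½·δa/a)² = (0.5×0.0313)² = 0.000245
δQ/Q = √(0.000578) = 0.0241
Q = 1.33e+07, so δQ = 0.0241 × 1.33e+07 = 3.19e+05.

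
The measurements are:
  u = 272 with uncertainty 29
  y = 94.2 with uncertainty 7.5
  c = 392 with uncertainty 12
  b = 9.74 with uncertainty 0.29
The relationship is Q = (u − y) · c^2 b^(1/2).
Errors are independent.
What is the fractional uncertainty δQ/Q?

Let w = u − y = 178. δw = √(δu² + δy²) = √(841 + 56.2) = 30.0, so δw/w = 0.168.
Q is then a monomial in w, c, b:
δQ/Q = √((δw/w)² + (2·δc/c)² + (½·δb/b)²) = √(0.0284 + 0.00375 + 0.000222) = 0.180

0.180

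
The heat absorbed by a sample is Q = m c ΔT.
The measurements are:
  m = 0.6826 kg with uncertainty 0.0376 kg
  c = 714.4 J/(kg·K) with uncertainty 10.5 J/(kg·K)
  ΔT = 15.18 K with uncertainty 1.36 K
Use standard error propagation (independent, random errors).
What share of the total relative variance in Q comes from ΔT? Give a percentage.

(δQ/Q)² = (1·δm/m)² + (1·δc/c)² + (1·δΔT/ΔT)²
  m term: (1×0.0551)² = 0.00303
  c term: (1×0.0147)² = 0.000216
  ΔT term: (1×0.0896)² = 0.00803
Total = 0.0113. Share from ΔT = 0.00803/0.0113 = 0.712.

71.2%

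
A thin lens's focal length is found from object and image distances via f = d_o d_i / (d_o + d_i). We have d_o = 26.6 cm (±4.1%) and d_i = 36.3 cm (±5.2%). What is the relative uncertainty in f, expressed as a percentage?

∂f/∂d_o = (d_i/(d_o+d_i))² = 0.333;  ∂f/∂d_i = (d_o/(d_o+d_i))² = 0.179
δf = √((∂f/∂d_o · δd_o)² + (∂f/∂d_i · δd_i)²) = √(0.132 + 0.114) = 0.496 cm
f = 15.4 cm, so δf/f = 0.496/15.4 = 0.0323.

3.23%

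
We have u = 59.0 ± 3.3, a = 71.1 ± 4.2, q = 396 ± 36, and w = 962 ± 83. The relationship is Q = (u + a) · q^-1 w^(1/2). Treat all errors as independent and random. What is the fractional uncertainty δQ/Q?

Let h = u + a = 130. δh = √(δu² + δa²) = √(10.9 + 17.6) = 5.34, so δh/h = 0.0411.
Q is then a monomial in h, q, w:
δQ/Q = √((δh/h)² + (-1·δq/q)² + (½·δw/w)²) = √(0.00169 + 0.00826 + 0.00186) = 0.109

0.109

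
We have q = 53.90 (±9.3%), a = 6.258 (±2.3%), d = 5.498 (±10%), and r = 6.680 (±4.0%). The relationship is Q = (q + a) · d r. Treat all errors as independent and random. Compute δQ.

301

Let u = q + a = 60.16. δu = √(δq² + δa²) = √(25.1 + 0.0207) = 5.01, so δu/u = 0.0834.
Q is then a monomial in u, d, r:
δQ/Q = √((δu/u)² + (1·δd/d)² + (1·δr/r)²) = √(0.00695 + 0.0100 + 0.00160) = 0.136
Q = 2209, so δQ = 0.136 × 2209 = 301.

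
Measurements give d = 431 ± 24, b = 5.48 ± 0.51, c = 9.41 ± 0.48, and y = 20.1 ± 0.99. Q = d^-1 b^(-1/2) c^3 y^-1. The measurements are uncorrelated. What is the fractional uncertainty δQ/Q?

0.176

Q is a product of powers, so relative uncertainties combine in quadrature:
  (-1·δd/d)² = (-1×0.0557)² = 0.00310;  (−½·δb/b)² = (-0.5×0.0931)² = 0.00217;  (3·δc/c)² = (3×0.0510)² = 0.0234;  (-1·δy/y)² = (-1×0.0493)² = 0.00243
δQ/Q = √(0.0311) = 0.176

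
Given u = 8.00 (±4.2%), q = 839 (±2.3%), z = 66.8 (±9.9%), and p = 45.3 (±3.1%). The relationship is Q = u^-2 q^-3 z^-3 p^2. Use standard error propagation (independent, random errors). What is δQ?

Each factor contributes (exponent × relative error)² to (δQ/Q)²:
  (-2·δu/u)² = (-2×0.0420)² = 0.00706;  (-3·δq/q)² = (-3×0.0230)² = 0.00476;  (-3·δz/z)² = (-3×0.0990)² = 0.0882;  (2·δp/p)² = (2×0.0310)² = 0.00384
δQ/Q = √(0.104) = 0.322
Q = 1.82e-13, so δQ = 0.322 × 1.82e-13 = 5.87e-14.

5.87e-14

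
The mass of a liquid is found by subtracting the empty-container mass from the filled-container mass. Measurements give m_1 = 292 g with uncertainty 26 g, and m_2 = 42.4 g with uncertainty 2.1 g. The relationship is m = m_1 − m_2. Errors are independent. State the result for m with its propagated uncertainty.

250 ± 26.1 g

For a sum/difference, combine absolute errors in quadrature:
  (δm_1)² = 676;  (δm_2)² = 4.41
δm = √(680) = 26.1 g
m = 250 g.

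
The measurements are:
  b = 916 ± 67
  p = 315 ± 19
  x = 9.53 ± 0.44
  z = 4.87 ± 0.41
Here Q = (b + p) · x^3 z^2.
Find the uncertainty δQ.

Let u = b + p = 1230. δu = √(δb² + δp²) = √(4490 + 361) = 69.6, so δu/u = 0.0566.
Q is then a monomial in u, x, z:
δQ/Q = √((δu/u)² + (3·δx/x)² + (2·δz/z)²) = √(0.00320 + 0.0192 + 0.0284) = 0.225
Q = 2.53e+07, so δQ = 0.225 × 2.53e+07 = 5.69e+06.

5.69e+06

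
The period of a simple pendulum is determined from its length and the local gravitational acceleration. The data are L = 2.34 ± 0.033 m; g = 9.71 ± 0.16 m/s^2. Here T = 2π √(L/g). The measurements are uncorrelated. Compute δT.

Since T is a product/quotient, work with relative uncertainties:
  (½·δL/L)² = (0.5×0.0141)² = 4.97e-05;  (−½·δg/g)² = (-0.5×0.0165)² = 6.79e-05
δT/T = √(0.000118) = 0.0108
T = 3.08 s, so δT = 0.0108 × 3.08 = 0.0334 s.

0.0334 s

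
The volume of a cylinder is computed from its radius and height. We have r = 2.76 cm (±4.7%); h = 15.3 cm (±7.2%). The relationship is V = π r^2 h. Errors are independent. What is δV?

Relative error in a monomial: (δV/V)² = Σ (nᵢ · δxᵢ/xᵢ)².
  (2·δr/r)² = (2×0.0470)² = 0.00884;  (1·δh/h)² = (1×0.0720)² = 0.00518
δV/V = √(0.0140) = 0.118
V = 366 cm^3, so δV = 0.118 × 366 = 43.4 cm^3.

43.4 cm^3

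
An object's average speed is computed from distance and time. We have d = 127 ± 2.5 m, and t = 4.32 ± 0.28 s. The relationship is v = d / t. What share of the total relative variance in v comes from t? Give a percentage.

(δv/v)² = (1·δd/d)² + (-1·δt/t)²
  d term: (1×0.0197)² = 0.000388
  t term: (-1×0.0648)² = 0.00420
Total = 0.00459. Share from t = 0.00420/0.00459 = 0.916.

91.6%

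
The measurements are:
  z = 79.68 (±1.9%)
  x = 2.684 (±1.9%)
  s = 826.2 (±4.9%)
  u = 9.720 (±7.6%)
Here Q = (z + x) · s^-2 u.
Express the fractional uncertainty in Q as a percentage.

Let w = z + x = 82.36. δw = √(δz² + δx²) = √(2.29 + 0.00260) = 1.51, so δw/w = 0.0184.
Q is then a monomial in w, s, u:
δQ/Q = √((δw/w)² + (-2·δs/s)² + (1·δu/u)²) = √(0.000338 + 0.00960 + 0.00578) = 0.125

12.5%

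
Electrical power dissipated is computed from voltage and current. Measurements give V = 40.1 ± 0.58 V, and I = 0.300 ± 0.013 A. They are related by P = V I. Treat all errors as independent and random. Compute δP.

Products/powers → add relative errors in quadrature, weighted by exponent:
  (1·δV/V)² = (1×0.0145)² = 0.000209;  (1·δI/I)² = (1×0.0433)² = 0.00188
δP/P = √(0.00209) = 0.0457
P = 12.0 W, so δP = 0.0457 × 12.0 = 0.550 W.

0.550 W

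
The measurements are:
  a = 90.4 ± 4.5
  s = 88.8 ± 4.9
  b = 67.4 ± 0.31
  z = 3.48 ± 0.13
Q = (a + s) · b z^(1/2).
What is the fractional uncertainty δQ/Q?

0.0418

Let u = a + s = 179. δu = √(δa² + δs²) = √(20.2 + 24.0) = 6.65, so δu/u = 0.0371.
Q is then a monomial in u, b, z:
δQ/Q = √((δu/u)² + (1·δb/b)² + (½·δz/z)²) = √(0.00138 + 2.12e-05 + 0.000349) = 0.0418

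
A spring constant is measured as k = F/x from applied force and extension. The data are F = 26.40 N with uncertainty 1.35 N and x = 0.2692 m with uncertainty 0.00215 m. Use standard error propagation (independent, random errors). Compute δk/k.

Since k is a product/quotient, work with relative uncertainties:
  (1·δF/F)² = (1×0.0511)² = 0.00261;  (-1·δx/x)² = (-1×0.00799)² = 6.38e-05
δk/k = √(0.00268) = 0.0518

0.0518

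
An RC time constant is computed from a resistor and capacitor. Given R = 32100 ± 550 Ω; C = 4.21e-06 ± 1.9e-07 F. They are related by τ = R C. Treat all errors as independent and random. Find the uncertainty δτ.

0.00652 s

τ is a product of powers, so relative uncertainties combine in quadrature:
  (1·δR/R)² = (1×0.0171)² = 0.000294;  (1·δC/C)² = (1×0.0451)² = 0.00204
δτ/τ = √(0.00233) = 0.0483
τ = 0.135 s, so δτ = 0.0483 × 0.135 = 0.00652 s.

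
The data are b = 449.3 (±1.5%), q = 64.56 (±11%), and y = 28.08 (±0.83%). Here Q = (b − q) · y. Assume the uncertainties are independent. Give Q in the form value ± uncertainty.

Let u = b − q = 384.7. δu = √(δb² + δq²) = √(45.4 + 50.4) = 9.79, so δu/u = 0.0254.
Q is then a monomial in u, y:
δQ/Q = √((δu/u)² + (1·δy/y)²) = √(0.000648 + 6.89e-05) = 0.0268
Q = 10800, so δQ = 0.0268 × 10800 = 289.

10800 ± 289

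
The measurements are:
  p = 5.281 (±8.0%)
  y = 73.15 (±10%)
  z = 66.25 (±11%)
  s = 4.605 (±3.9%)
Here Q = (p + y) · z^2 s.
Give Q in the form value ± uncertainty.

Let u = p + y = 78.43. δu = √(δp² + δy²) = √(0.178 + 53.5) = 7.33, so δu/u = 0.0934.
Q is then a monomial in u, z, s:
δQ/Q = √((δu/u)² + (2·δz/z)² + (1·δs/s)²) = √(0.00873 + 0.0484 + 0.00152) = 0.242
Q = 1.585e+06, so δQ = 0.242 × 1.585e+06 = 3.84e+05.

(1.585 ± 0.384) × 10^6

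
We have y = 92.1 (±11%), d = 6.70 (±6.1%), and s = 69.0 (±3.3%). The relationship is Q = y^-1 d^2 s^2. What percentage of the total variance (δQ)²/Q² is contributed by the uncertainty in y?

(δQ/Q)² = (-1·δy/y)² + (2·δd/d)² + (2·δs/s)²
  y term: (-1×0.110)² = 0.0121
  d term: (2×0.0610)² = 0.0149
  s term: (2×0.0330)² = 0.00436
Total = 0.0313. Share from y = 0.0121/0.0313 = 0.386.

38.6%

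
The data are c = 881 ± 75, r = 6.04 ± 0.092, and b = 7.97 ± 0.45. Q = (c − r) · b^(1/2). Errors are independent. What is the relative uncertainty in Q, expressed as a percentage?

Let u = c − r = 875. δu = √(δc² + δr²) = √(5620 + 0.00846) = 75.0, so δu/u = 0.0857.
Q is then a monomial in u, b:
δQ/Q = √((δu/u)² + (½·δb/b)²) = √(0.00735 + 0.000797) = 0.0902

9.02%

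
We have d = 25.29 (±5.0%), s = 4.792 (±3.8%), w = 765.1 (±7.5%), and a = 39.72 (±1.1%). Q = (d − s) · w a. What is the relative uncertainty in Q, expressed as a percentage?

Let u = d − s = 20.50. δu = √(δd² + δs²) = √(1.60 + 0.0332) = 1.28, so δu/u = 0.0623.
Q is then a monomial in u, w, a:
δQ/Q = √((δu/u)² + (1·δw/w)² + (1·δa/a)²) = √(0.00388 + 0.00562 + 0.000121) = 0.0981

9.81%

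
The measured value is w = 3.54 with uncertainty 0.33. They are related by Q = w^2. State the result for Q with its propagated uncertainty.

12.5 ± 2.34

Q ∝ w^2, so δQ/Q = |2| · δw/w = 2 × 0.0932 = 0.186.
Q = 12.5, so δQ = 0.186 × 12.5 = 2.34.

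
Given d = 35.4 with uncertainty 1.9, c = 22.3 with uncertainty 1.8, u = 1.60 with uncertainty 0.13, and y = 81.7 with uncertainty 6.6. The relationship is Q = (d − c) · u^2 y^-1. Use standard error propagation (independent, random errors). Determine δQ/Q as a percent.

Let w = d − c = 13.1. δw = √(δd² + δc²) = √(3.61 + 3.24) = 2.62, so δw/w = 0.200.
Q is then a monomial in w, u, y:
δQ/Q = √((δw/w)² + (2·δu/u)² + (-1·δy/y)²) = √(0.0399 + 0.0264 + 0.00653) = 0.270

27.0%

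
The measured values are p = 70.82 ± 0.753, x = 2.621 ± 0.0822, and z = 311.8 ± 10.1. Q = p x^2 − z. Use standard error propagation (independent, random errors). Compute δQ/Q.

0.186

Let w = p·x^2 = 486.5. δw/w = √((1·δp/p)² + (2·δx/x)²) = √(0.000113 + 0.00393) = 0.0636, so δw = 31.0.
Q = w − z: δQ = √(δw² + δz²) = √(958 + 102) = 32.6
Q = 174.7, so δQ/Q = 32.6/174.7 = 0.186.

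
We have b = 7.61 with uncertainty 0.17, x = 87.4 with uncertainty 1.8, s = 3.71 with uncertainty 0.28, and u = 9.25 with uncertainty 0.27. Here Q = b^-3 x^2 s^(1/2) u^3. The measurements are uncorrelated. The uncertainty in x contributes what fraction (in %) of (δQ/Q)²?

(δQ/Q)² = (-3·δb/b)² + (2·δx/x)² + (½·δs/s)² + (3·δu/u)²
  b term: (-3×0.0223)² = 0.00449
  x term: (2×0.0206)² = 0.00170
  s term: (0.5×0.0755)² = 0.00142
  u term: (3×0.0292)² = 0.00767
Total = 0.0153. Share from x = 0.00170/0.0153 = 0.111.

11.1%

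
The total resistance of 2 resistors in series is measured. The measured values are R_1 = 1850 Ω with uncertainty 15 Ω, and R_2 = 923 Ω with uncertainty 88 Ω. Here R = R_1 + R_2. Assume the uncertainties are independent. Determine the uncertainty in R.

89.3 Ω

Absolute uncertainties add in quadrature for a linear combination:
  (δR_1)² = 225;  (δR_2)² = 7740
δR = √(7970) = 89.3 Ω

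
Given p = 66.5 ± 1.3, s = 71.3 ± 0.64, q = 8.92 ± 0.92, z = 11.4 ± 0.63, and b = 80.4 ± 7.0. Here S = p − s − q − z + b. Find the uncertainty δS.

Absolute uncertainties add in quadrature for a linear combination:
  (δp)² = 1.69;  (δs)² = 0.410;  (δq)² = 0.846;  (δz)² = 0.397;  (δb)² = 49.0
δS = √(52.3) = 7.23

7.23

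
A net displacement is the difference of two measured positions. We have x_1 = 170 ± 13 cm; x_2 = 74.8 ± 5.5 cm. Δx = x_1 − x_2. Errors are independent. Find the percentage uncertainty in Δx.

Δx is a linear combination, so absolute uncertainties add in quadrature:
  (δx_1)² = 169;  (δx_2)² = 30.2
δΔx = √(199) = 14.1 cm
Δx = 95.2 cm, so δΔx/Δx = 14.1/95.2 = 0.148.

14.8%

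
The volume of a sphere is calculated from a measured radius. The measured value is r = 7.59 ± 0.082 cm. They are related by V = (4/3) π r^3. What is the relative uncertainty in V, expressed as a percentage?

V ∝ r^3, so δV/V = |3| · δr/r = 3 × 0.0108 = 0.0324.

3.24%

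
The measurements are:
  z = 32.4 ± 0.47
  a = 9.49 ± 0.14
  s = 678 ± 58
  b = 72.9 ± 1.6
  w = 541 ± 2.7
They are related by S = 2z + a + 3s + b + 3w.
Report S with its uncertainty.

Absolute uncertainties add in quadrature for a linear combination:
  (2·δz)² = 0.884;  (δa)² = 0.0196;  (3·δs)² = 30300;  (δb)² = 2.56;  (3·δw)² = 65.6
δS = √(30300) = 174
S = 3800.

3800 ± 174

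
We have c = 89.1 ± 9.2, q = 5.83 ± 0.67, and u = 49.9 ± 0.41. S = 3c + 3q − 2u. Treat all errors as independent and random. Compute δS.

27.7

Each term contributes (cᵢ δxᵢ)² to (δS)²:
  (3·δc)² = 762;  (3·δq)² = 4.04;  (2·δu)² = 0.672
δS = √(766) = 27.7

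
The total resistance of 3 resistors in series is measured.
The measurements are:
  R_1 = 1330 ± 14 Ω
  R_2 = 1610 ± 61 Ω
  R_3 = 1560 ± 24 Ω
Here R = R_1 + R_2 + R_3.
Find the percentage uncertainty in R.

1.49%

Absolute uncertainties add in quadrature for a linear combination:
  (δR_1)² = 196;  (δR_2)² = 3720;  (δR_3)² = 576
δR = √(4490) = 67.0 Ω
R = 4500 Ω, so δR/R = 67.0/4500 = 0.0149.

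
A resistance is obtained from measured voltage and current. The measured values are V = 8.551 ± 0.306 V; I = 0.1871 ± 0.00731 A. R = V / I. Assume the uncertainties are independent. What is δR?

Since R is a product/quotient, work with relative uncertainties:
  (1·δV/V)² = (1×0.0358)² = 0.00128;  (-1·δI/I)² = (-1×0.0391)² = 0.00153
δR/R = √(0.00281) = 0.0530
R = 45.70 Ω, so δR = 0.0530 × 45.70 = 2.42 Ω.

2.42 Ω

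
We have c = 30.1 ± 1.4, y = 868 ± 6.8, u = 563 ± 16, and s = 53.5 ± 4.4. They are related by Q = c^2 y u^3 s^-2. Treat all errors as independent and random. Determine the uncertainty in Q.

1.02e+10

Each factor contributes (exponent × relative error)² to (δQ/Q)²:
  (2·δc/c)² = (2×0.0465)² = 0.00865;  (1·δy/y)² = (1×0.00783)² = 6.14e-05;  (3·δu/u)² = (3×0.0284)² = 0.00727;  (-2·δs/s)² = (-2×0.0822)² = 0.0271
δQ/Q = √(0.0430) = 0.207
Q = 4.9e+10, so δQ = 0.207 × 4.9e+10 = 1.02e+10.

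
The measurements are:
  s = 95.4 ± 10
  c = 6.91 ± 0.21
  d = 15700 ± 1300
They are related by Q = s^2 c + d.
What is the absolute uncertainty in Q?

13400

Let p = s^2·c = 62900. δp/p = √((2·δs/s)² + (1·δc/c)²) = √(0.0440 + 0.000924) = 0.212, so δp = 13300.
Q = p + d: δQ = √(δp² + δd²) = √(1.77e+08 + 1.69e+06) = 13400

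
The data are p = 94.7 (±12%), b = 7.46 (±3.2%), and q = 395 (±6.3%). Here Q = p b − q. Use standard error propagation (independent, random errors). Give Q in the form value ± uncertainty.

311 ± 91.2

Let w = p·b = 706. δw/w = √((1·δp/p)² + (1·δb/b)²) = √(0.0144 + 0.00102) = 0.124, so δw = 87.7.
Q = w − q: δQ = √(δw² + δq²) = √(7700 + 619) = 91.2
Q = 311.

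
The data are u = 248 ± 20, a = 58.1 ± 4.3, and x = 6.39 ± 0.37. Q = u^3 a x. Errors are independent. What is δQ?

1.47e+09

Products/powers → add relative errors in quadrature, weighted by exponent:
  (3·δu/u)² = (3×0.0806)² = 0.0585;  (1·δa/a)² = (1×0.0740)² = 0.00548;  (1·δx/x)² = (1×0.0579)² = 0.00335
δQ/Q = √(0.0674) = 0.260
Q = 5.66e+09, so δQ = 0.260 × 5.66e+09 = 1.47e+09.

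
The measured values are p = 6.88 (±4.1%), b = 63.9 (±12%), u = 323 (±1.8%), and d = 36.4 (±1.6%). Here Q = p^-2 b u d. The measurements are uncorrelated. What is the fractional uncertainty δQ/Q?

For a monomial Q ∝ p^-2, b, u, d, fractional errors add in quadrature:
  (-2·δp/p)² = (-2×0.0410)² = 0.00672;  (1·δb/b)² = (1×0.120)² = 0.0144;  (1·δu/u)² = (1×0.0180)² = 0.000324;  (1·δd/d)² = (1×0.0160)² = 0.000256
δQ/Q = √(0.0217) = 0.147

0.147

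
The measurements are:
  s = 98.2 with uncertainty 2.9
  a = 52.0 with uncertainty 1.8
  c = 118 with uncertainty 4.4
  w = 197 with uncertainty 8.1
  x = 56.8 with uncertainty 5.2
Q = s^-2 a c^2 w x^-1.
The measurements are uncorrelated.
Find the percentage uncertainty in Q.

14.3%

Q is a product of powers, so relative uncertainties combine in quadrature:
  (-2·δs/s)² = (-2×0.0295)² = 0.00349;  (1·δa/a)² = (1×0.0346)² = 0.00120;  (2·δc/c)² = (2×0.0373)² = 0.00556;  (1·δw/w)² = (1×0.0411)² = 0.00169;  (-1·δx/x)² = (-1×0.0915)² = 0.00838
δQ/Q = √(0.0203) = 0.143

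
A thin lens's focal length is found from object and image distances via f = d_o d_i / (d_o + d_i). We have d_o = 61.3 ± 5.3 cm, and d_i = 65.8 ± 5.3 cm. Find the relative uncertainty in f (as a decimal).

0.0593

∂f/∂d_o = (d_i/(d_o+d_i))² = 0.268;  ∂f/∂d_i = (d_o/(d_o+d_i))² = 0.233
δf = √((∂f/∂d_o · δd_o)² + (∂f/∂d_i · δd_i)²) = √(2.02 + 1.52) = 1.88 cm
f = 31.7 cm, so δf/f = 1.88/31.7 = 0.0593.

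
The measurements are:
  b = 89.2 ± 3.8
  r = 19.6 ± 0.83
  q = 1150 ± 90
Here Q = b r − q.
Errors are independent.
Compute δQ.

Let p = b·r = 1750. δp/p = √((1·δb/b)² + (1·δr/r)²) = √(0.00181 + 0.00179) = 0.0601, so δp = 105.
Q = p − q: δQ = √(δp² + δq²) = √(11000 + 8100) = 138

138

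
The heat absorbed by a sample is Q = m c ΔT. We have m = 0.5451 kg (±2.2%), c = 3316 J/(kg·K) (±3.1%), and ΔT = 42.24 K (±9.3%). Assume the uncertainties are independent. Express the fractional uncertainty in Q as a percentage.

10.0%

Each factor contributes (exponent × relative error)² to (δQ/Q)²:
  (1·δm/m)² = (1×0.0220)² = 0.000484;  (1·δc/c)² = (1×0.0310)² = 0.000961;  (1·δΔT/ΔT)² = (1×0.0930)² = 0.00865
δQ/Q = √(0.0101) = 0.100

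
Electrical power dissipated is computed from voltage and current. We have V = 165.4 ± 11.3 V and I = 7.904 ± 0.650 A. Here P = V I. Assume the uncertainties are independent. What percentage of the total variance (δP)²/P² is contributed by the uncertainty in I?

59.2%

(δP/P)² = (1·δV/V)² + (1·δI/I)²
  V term: (1×0.0683)² = 0.00467
  I term: (1×0.0822)² = 0.00676
Total = 0.0114. Share from I = 0.00676/0.0114 = 0.592.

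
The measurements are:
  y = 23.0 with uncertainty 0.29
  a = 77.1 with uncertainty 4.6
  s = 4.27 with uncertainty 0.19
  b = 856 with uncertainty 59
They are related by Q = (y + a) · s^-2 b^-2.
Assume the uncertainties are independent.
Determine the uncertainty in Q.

1.28e-06

Let u = y + a = 100. δu = √(δy² + δa²) = √(0.0841 + 21.2) = 4.61, so δu/u = 0.0460.
Q is then a monomial in u, s, b:
δQ/Q = √((δu/u)² + (-2·δs/s)² + (-2·δb/b)²) = √(0.00212 + 0.00792 + 0.0190) = 0.170
Q = 7.49e-06, so δQ = 0.170 × 7.49e-06 = 1.28e-06.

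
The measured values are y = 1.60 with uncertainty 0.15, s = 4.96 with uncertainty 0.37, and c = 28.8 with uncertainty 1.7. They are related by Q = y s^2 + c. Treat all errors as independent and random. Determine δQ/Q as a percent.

Let p = y·s^2 = 39.4. δp/p = √((1·δy/y)² + (2·δs/s)²) = √(0.00879 + 0.0223) = 0.176, so δp = 6.94.
Q = p + c: δQ = √(δp² + δc²) = √(48.1 + 2.89) = 7.14
Q = 68.2, so δQ/Q = 7.14/68.2 = 0.105.

10.5%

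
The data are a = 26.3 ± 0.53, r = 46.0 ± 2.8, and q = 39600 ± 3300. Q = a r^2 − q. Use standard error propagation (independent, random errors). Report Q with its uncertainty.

16100 ± 7620

Let p = a·r^2 = 55700. δp/p = √((1·δa/a)² + (2·δr/r)²) = √(0.000406 + 0.0148) = 0.123, so δp = 6870.
Q = p − q: δQ = √(δp² + δq²) = √(4.72e+07 + 1.09e+07) = 7620
Q = 16100.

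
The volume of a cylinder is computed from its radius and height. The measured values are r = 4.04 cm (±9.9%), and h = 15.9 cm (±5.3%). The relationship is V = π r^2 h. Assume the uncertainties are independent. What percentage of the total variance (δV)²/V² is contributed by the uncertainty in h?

(δV/V)² = (2·δr/r)² + (1·δh/h)²
  r term: (2×0.0990)² = 0.0392
  h term: (1×0.0530)² = 0.00281
Total = 0.0420. Share from h = 0.00281/0.0420 = 0.0669.

6.69%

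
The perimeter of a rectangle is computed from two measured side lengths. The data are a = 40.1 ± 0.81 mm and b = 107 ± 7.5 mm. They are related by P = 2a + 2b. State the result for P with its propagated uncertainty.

P is a linear combination, so absolute uncertainties add in quadrature:
  (2·δa)² = 2.62;  (2·δb)² = 225
δP = √(228) = 15.1 mm
P = 294 mm.

294 ± 15.1 mm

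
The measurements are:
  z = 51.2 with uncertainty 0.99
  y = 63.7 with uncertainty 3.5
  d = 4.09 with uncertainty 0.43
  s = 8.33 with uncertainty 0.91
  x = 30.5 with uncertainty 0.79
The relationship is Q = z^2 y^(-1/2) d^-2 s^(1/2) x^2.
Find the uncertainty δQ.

Since Q is a product/quotient, work with relative uncertainties:
  (2·δz/z)² = (2×0.0193)² = 0.00150;  (−½·δy/y)² = (-0.5×0.0549)² = 0.000755;  (-2·δd/d)² = (-2×0.105)² = 0.0442;  (½·δs/s)² = (0.5×0.109)² = 0.00298;  (2·δx/x)² = (2×0.0259)² = 0.00268
δQ/Q = √(0.0521) = 0.228
Q = 52700, so δQ = 0.228 × 52700 = 12000.

12000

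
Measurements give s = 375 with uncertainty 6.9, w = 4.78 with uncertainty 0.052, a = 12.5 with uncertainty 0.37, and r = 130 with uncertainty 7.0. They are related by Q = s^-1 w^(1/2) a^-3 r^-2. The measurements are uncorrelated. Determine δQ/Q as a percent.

For a monomial Q ∝ s^-1, w^(1/2), a^-3, r^-2, fractional errors add in quadrature:
  (-1·δs/s)² = (-1×0.0184)² = 0.000339;  (½·δw/w)² = (0.5×0.0109)² = 2.96e-05;  (-3·δa/a)² = (-3×0.0296)² = 0.00789;  (-2·δr/r)² = (-2×0.0538)² = 0.0116
δQ/Q = √(0.0199) = 0.141

14.1%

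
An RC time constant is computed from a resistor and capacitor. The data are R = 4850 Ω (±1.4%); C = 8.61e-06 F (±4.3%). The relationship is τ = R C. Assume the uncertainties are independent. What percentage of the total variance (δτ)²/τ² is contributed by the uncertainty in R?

(δτ/τ)² = (1·δR/R)² + (1·δC/C)²
  R term: (1×0.0140)² = 0.000196
  C term: (1×0.0430)² = 0.00185
Total = 0.00204. Share from R = 0.000196/0.00204 = 0.0958.

9.58%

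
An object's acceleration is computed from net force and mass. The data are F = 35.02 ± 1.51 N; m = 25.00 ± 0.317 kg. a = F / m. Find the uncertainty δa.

0.0630 m/s^2

For a monomial a ∝ F, m^-1, fractional errors add in quadrature:
  (1·δF/F)² = (1×0.0431)² = 0.00186;  (-1·δm/m)² = (-1×0.0127)² = 0.000161
δa/a = √(0.00202) = 0.0449
a = 1.401 m/s^2, so δa = 0.0449 × 1.401 = 0.0630 m/s^2.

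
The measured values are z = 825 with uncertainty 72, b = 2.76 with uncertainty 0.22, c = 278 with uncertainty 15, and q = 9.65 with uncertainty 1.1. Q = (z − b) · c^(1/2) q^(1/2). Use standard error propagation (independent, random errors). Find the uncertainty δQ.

Let u = z − b = 822. δu = √(δz² + δb²) = √(5180 + 0.0484) = 72.0, so δu/u = 0.0876.
Q is then a monomial in u, c, q:
δQ/Q = √((δu/u)² + (½·δc/c)² + (½·δq/q)²) = √(0.00767 + 0.000728 + 0.00325) = 0.108
Q = 42600, so δQ = 0.108 × 42600 = 4600.

4600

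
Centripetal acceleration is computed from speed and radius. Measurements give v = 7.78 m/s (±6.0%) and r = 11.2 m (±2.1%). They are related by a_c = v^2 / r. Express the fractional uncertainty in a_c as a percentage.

Each factor contributes (exponent × relative error)² to (δa_c/a_c)²:
  (2·δv/v)² = (2×0.0600)² = 0.0144;  (-1·δr/r)² = (-1×0.0210)² = 0.000441
δa_c/a_c = √(0.0148) = 0.122

12.2%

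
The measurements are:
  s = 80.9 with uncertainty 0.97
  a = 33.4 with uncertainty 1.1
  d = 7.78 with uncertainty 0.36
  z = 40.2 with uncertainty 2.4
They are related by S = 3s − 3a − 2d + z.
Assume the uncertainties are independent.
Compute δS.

5.06

For a sum/difference, combine absolute errors in quadrature:
  (3·δs)² = 8.47;  (3·δa)² = 10.9;  (2·δd)² = 0.518;  (δz)² = 5.76
δS = √(25.6) = 5.06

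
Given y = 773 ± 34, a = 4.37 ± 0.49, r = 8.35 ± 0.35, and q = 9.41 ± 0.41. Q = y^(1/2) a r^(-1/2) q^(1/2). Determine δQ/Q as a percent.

11.8%

For a monomial Q ∝ y^(1/2), a, r^(-1/2), q^(1/2), fractional errors add in quadrature:
  (½·δy/y)² = (0.5×0.0440)² = 0.000484;  (1·δa/a)² = (1×0.112)² = 0.0126;  (−½·δr/r)² = (-0.5×0.0419)² = 0.000439;  (½·δq/q)² = (0.5×0.0436)² = 0.000475
δQ/Q = √(0.0140) = 0.118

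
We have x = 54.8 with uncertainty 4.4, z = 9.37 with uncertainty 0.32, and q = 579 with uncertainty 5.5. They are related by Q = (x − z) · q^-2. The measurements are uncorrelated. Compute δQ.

Let u = x − z = 45.4. δu = √(δx² + δz²) = √(19.4 + 0.102) = 4.41, so δu/u = 0.0971.
Q is then a monomial in u, q:
δQ/Q = √((δu/u)² + (-2·δq/q)²) = √(0.00943 + 0.000361) = 0.0989
Q = 0.000136, so δQ = 0.0989 × 0.000136 = 1.34e-05.

1.34e-05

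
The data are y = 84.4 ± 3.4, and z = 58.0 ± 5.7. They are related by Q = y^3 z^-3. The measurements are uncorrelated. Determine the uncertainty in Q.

0.982

Q is a product of powers, so relative uncertainties combine in quadrature:
  (3·δy/y)² = (3×0.0403)² = 0.0146;  (-3·δz/z)² = (-3×0.0983)² = 0.0869
δQ/Q = √(0.102) = 0.319
Q = 3.08, so δQ = 0.319 × 3.08 = 0.982.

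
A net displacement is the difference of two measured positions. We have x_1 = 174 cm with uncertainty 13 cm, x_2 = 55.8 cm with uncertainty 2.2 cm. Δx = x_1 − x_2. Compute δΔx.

13.2 cm

Δx is a linear combination, so absolute uncertainties add in quadrature:
  (δx_1)² = 169;  (δx_2)² = 4.84
δΔx = √(174) = 13.2 cm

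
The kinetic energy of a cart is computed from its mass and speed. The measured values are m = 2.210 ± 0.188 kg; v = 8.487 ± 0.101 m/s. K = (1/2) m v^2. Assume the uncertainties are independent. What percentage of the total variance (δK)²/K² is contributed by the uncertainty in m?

(δK/K)² = (1·δm/m)² + (2·δv/v)²
  m term: (1×0.0851)² = 0.00724
  v term: (2×0.0119)² = 0.000566
Total = 0.00780. Share from m = 0.00724/0.00780 = 0.927.

92.7%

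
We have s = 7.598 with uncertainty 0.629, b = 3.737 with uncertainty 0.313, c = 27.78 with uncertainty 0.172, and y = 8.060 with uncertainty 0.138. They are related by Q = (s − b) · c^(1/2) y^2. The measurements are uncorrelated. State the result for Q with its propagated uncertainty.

Let u = s − b = 3.861. δu = √(δs² + δb²) = √(0.396 + 0.0980) = 0.703, so δu/u = 0.182.
Q is then a monomial in u, c, y:
δQ/Q = √((δu/u)² + (½·δc/c)² + (2·δy/y)²) = √(0.0331 + 9.58e-06 + 0.00117) = 0.185
Q = 1322, so δQ = 0.185 × 1322 = 245.

1322 ± 245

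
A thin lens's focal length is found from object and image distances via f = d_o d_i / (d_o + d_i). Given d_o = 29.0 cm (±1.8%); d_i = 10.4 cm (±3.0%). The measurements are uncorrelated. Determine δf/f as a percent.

∂f/∂d_o = (d_i/(d_o+d_i))² = 0.0697;  ∂f/∂d_i = (d_o/(d_o+d_i))² = 0.542
δf = √((∂f/∂d_o · δd_o)² + (∂f/∂d_i · δd_i)²) = √(0.00132 + 0.0286) = 0.173 cm
f = 7.65 cm, so δf/f = 0.173/7.65 = 0.0226.

2.26%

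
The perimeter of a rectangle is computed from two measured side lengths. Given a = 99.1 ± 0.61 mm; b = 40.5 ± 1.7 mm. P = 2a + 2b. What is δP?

For a sum/difference, combine absolute errors in quadrature:
  (2·δa)² = 1.49;  (2·δb)² = 11.6
δP = √(13.0) = 3.61 mm

3.61 mm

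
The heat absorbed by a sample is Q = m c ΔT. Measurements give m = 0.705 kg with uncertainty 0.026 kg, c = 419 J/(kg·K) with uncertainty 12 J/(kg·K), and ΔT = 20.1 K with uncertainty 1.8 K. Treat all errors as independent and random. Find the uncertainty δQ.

600 J

Each factor contributes (exponent × relative error)² to (δQ/Q)²:
  (1·δm/m)² = (1×0.0369)² = 0.00136;  (1·δc/c)² = (1×0.0286)² = 0.000820;  (1·δΔT/ΔT)² = (1×0.0896)² = 0.00802
δQ/Q = √(0.0102) = 0.101
Q = 5940 J, so δQ = 0.101 × 5940 = 600 J.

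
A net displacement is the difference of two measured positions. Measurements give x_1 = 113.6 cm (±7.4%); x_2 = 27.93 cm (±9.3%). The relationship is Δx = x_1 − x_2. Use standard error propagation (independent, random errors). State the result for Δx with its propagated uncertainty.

Sums and differences: (δΔx)² = Σ (cᵢ δxᵢ)².
  (δx_1)² = 70.7;  (δx_2)² = 6.75
δΔx = √(77.4) = 8.80 cm
Δx = 85.67 cm.

85.67 ± 8.80 cm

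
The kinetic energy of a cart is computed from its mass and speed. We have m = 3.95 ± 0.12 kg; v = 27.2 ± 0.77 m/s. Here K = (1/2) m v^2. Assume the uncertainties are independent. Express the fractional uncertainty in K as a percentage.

6.43%

Each factor contributes (exponent × relative error)² to (δK/K)²:
  (1·δm/m)² = (1×0.0304)² = 0.000923;  (2·δv/v)² = (2×0.0283)² = 0.00321
δK/K = √(0.00413) = 0.0643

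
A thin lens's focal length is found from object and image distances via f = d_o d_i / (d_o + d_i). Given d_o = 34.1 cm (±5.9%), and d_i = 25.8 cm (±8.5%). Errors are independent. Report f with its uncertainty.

14.7 ± 0.803 cm

∂f/∂d_o = (d_i/(d_o+d_i))² = 0.186;  ∂f/∂d_i = (d_o/(d_o+d_i))² = 0.324
δf = √((∂f/∂d_o · δd_o)² + (∂f/∂d_i · δd_i)²) = √(0.139 + 0.505) = 0.803 cm
f = 14.7 cm.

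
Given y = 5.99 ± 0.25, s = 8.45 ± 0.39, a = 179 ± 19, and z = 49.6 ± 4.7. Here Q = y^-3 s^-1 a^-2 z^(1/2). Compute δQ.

3.09e-08

Relative error in a monomial: (δQ/Q)² = Σ (nᵢ · δxᵢ/xᵢ)².
  (-3·δy/y)² = (-3×0.0417)² = 0.0157;  (-1·δs/s)² = (-1×0.0462)² = 0.00213;  (-2·δa/a)² = (-2×0.106)² = 0.0451;  (½·δz/z)² = (0.5×0.0948)² = 0.00224
δQ/Q = √(0.0651) = 0.255
Q = 1.21e-07, so δQ = 0.255 × 1.21e-07 = 3.09e-08.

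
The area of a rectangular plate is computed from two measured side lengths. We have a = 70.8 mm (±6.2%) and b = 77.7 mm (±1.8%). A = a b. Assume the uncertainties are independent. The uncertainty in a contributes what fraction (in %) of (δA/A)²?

(δA/A)² = (1·δa/a)² + (1·δb/b)²
  a term: (1×0.0620)² = 0.00384
  b term: (1×0.0180)² = 0.000324
Total = 0.00417. Share from a = 0.00384/0.00417 = 0.922.

92.2%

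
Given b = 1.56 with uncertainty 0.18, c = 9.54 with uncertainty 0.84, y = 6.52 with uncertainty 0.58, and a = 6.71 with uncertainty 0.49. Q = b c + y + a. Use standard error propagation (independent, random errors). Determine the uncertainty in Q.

Let p = b·c = 14.9. δp/p = √((1·δb/b)² + (1·δc/c)²) = √(0.0133 + 0.00775) = 0.145, so δp = 2.16.
Q = p + y + a: δQ = √(δp² + δy² + δa²) = √(4.67 + 0.336 + 0.240) = 2.29

2.29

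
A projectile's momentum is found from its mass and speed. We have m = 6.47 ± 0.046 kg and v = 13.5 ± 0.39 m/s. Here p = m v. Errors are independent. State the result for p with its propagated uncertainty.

87.3 ± 2.60 kg·m/s

Relative error in a monomial: (δp/p)² = Σ (nᵢ · δxᵢ/xᵢ)².
  (1·δm/m)² = (1×0.00711)² = 5.05e-05;  (1·δv/v)² = (1×0.0289)² = 0.000835
δp/p = √(0.000885) = 0.0298
p = 87.3 kg·m/s, so δp = 0.0298 × 87.3 = 2.60 kg·m/s.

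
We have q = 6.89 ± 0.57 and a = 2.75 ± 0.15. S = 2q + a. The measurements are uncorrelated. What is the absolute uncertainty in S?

For a sum/difference, combine absolute errors in quadrature:
  (2·δq)² = 1.30;  (δa)² = 0.0225
δS = √(1.32) = 1.15

1.15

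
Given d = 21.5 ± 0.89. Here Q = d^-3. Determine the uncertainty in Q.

Q ∝ d^-3, so δQ/Q = |-3| · δd/d = 3 × 0.0414 = 0.124.
Q = 0.000101, so δQ = 0.124 × 0.000101 = 1.25e-05.

1.25e-05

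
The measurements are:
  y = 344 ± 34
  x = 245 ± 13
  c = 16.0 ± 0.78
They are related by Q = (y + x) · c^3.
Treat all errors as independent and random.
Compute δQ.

3.83e+05

Let u = y + x = 589. δu = √(δy² + δx²) = √(1160 + 169) = 36.4, so δu/u = 0.0618.
Q is then a monomial in u, c:
δQ/Q = √((δu/u)² + (3·δc/c)²) = √(0.00382 + 0.0214) = 0.159
Q = 2.41e+06, so δQ = 0.159 × 2.41e+06 = 3.83e+05.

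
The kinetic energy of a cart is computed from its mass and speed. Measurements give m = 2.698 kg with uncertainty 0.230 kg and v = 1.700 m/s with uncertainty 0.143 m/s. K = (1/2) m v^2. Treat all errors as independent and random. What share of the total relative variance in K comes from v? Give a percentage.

79.6%

(δK/K)² = (1·δm/m)² + (2·δv/v)²
  m term: (1×0.0852)² = 0.00727
  v term: (2×0.0841)² = 0.0283
Total = 0.0356. Share from v = 0.0283/0.0356 = 0.796.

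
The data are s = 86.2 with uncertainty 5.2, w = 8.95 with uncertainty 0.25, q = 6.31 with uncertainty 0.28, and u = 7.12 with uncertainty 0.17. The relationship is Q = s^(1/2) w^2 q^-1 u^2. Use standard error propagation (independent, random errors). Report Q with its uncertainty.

Each factor contributes (exponent × relative error)² to (δQ/Q)²:
  (½·δs/s)² = (0.5×0.0603)² = 0.000910;  (2·δw/w)² = (2×0.0279)² = 0.00312;  (-1·δq/q)² = (-1×0.0444)² = 0.00197;  (2·δu/u)² = (2×0.0239)² = 0.00228
δQ/Q = √(0.00828) = 0.0910
Q = 5970, so δQ = 0.0910 × 5970 = 544.

5970 ± 544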